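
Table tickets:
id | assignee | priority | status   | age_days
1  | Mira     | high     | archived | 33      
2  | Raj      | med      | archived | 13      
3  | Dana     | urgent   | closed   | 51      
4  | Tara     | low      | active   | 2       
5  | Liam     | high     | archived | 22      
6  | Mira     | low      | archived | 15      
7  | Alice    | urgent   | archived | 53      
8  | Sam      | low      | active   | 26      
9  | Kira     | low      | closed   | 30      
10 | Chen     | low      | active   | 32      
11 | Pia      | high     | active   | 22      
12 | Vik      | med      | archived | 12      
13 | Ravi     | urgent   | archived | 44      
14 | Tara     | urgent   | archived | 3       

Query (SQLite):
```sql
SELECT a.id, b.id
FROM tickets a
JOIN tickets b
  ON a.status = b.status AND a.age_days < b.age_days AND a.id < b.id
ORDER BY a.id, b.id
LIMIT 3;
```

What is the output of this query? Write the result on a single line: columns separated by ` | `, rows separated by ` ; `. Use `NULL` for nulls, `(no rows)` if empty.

Pairs (a,b) with same status, a.age_days < b.age_days, a.id < b.id.
status groups: active:{4,8,10,11} archived:{1,2,5,6,7,12,13,14} closed:{3,9}
Ordered by (a.id, b.id); first 3.

1 | 7 ; 1 | 13 ; 2 | 5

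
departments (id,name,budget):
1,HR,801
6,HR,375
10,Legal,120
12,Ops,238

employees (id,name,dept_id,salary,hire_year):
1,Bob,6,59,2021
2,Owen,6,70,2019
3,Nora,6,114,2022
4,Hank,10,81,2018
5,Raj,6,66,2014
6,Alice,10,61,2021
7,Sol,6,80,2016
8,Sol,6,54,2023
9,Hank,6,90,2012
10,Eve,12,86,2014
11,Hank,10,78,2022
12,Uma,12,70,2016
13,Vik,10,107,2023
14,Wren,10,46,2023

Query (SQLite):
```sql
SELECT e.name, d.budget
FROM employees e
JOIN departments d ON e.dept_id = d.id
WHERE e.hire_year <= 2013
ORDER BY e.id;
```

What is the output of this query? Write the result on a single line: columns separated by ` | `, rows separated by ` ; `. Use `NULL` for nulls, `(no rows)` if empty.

Hank | 375

Each employees row matches the departments row where dept_id = departments.id.
Then keep rows with e.hire_year <= 2013.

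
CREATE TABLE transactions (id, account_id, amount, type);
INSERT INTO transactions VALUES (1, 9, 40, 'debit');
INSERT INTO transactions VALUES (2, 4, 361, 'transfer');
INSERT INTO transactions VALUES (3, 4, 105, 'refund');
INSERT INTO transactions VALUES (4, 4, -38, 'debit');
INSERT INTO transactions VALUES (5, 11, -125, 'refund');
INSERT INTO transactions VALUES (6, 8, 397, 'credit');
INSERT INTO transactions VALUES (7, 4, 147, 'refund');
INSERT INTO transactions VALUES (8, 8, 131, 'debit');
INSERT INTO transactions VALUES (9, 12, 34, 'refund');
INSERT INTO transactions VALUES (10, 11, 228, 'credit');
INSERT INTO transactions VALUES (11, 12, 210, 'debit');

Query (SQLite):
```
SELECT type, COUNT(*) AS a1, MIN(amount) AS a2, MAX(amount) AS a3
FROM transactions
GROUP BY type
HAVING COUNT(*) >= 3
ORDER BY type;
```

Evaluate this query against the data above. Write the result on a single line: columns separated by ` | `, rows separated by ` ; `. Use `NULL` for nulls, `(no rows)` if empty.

debit | 4 | -38 | 210 ; refund | 4 | -125 | 147

Group transactions by type.
Per group compute: COUNT(*), MIN(amount), MAX(amount).
HAVING: drop groups with fewer than 3 rows.
  credit: ids {6, 10} → COUNT(*)=2, MIN(amount)=228, MAX(amount)=397
  debit: ids {1, 4, 8, 11} → COUNT(*)=4, MIN(amount)=-38, MAX(amount)=210
  refund: ids {3, 5, 7, 9} → COUNT(*)=4, MIN(amount)=-125, MAX(amount)=147
  transfer: ids {2} → COUNT(*)=1, MIN(amount)=361, MAX(amount)=361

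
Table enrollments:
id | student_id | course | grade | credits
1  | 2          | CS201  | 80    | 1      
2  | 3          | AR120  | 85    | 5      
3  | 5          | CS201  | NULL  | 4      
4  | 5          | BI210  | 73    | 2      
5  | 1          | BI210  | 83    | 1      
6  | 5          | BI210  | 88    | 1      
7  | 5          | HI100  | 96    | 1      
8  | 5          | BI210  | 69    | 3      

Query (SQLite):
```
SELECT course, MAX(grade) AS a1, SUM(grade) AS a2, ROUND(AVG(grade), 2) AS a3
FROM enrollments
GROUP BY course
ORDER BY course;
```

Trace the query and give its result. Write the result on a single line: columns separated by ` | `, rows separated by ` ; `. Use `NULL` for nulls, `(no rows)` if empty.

Group enrollments by course.
Per group compute: MAX(grade), SUM(grade), ROUND(AVG(grade), 2).
  AR120: ids {2} → MAX(grade)=85, SUM(grade)=85, ROUND(AVG(grade), 2)=85
  BI210: ids {4, 5, 6, 8} → MAX(grade)=88, SUM(grade)=313, ROUND(AVG(grade), 2)=78.25
  CS201: ids {1, 3} → MAX(grade)=80, SUM(grade)=80, ROUND(AVG(grade), 2)=80
  HI100: ids {7} → MAX(grade)=96, SUM(grade)=96, ROUND(AVG(grade), 2)=96

AR120 | 85 | 85 | 85 ; BI210 | 88 | 313 | 78.25 ; CS201 | 80 | 80 | 80 ; HI100 | 96 | 96 | 96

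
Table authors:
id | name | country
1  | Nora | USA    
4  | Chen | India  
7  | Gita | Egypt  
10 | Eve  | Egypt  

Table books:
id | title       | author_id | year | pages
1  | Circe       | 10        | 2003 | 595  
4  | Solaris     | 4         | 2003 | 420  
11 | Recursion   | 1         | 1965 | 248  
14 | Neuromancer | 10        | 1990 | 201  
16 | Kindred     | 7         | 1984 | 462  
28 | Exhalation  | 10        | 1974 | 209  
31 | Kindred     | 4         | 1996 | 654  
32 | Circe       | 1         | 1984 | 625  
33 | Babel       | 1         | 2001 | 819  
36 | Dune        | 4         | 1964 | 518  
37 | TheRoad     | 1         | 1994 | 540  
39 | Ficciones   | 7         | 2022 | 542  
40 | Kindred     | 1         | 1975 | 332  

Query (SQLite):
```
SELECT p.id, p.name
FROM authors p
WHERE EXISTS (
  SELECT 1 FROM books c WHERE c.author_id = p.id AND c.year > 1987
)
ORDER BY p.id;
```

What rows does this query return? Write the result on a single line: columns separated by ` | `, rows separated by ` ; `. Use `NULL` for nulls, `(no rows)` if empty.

For each authors row, check whether any books with matching author_id has year > 1987.
Keep rows where that is true.

1 | Nora ; 4 | Chen ; 7 | Gita ; 10 | Eve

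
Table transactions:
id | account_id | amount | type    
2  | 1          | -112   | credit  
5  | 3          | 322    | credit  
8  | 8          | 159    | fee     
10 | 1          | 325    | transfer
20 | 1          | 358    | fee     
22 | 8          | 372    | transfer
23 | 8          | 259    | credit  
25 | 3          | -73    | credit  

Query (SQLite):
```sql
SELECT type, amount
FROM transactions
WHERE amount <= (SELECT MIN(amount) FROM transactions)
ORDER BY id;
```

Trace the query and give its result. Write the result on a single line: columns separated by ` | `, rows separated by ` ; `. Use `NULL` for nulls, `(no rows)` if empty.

Scalar subquery: MIN(amount) over all transactions rows = -112.
Keep rows where amount <= that value.

credit | -112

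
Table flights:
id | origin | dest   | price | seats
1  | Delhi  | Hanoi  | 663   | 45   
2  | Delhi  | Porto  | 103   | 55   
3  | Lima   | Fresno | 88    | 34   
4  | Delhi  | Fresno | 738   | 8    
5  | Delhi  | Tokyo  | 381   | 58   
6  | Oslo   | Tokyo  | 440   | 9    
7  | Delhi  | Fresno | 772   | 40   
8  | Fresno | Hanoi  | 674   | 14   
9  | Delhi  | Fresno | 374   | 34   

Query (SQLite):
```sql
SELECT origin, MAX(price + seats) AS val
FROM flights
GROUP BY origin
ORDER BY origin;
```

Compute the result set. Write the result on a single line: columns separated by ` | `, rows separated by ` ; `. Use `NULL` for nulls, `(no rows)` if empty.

For each row compute price + seats.
Group by origin; take MAX of the expression per group.
  Delhi: ids {1, 2, 4, 5, 7, 9} → MAX(price + seats)=812
  Fresno: ids {8} → MAX(price + seats)=688
  Lima: ids {3} → MAX(price + seats)=122
  Oslo: ids {6} → MAX(price + seats)=449

Delhi | 812 ; Fresno | 688 ; Lima | 122 ; Oslo | 449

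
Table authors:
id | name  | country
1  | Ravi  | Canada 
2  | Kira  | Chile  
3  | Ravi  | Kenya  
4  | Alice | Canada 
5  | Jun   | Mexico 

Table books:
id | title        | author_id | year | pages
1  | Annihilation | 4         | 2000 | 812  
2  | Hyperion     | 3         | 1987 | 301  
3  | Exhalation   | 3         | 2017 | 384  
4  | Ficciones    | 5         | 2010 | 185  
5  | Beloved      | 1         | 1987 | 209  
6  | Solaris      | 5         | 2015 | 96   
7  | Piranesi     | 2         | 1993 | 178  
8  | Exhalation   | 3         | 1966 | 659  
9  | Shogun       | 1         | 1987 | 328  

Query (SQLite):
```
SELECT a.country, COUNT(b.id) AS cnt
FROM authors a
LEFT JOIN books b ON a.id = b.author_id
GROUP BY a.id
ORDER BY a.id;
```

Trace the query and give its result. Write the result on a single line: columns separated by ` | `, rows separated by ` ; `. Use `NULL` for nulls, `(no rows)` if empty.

LEFT JOIN keeps every authors row; unmatched ones get NULL for books columns.
Group by authors.id and compute COUNT(b.id). COUNT(col) of an all-NULL group is 0.
  1: ids {5, 9} → COUNT(b.id)=2
  2: ids {7} → COUNT(b.id)=1
  3: ids {2, 3, 8} → COUNT(b.id)=3
  4: ids {1} → COUNT(b.id)=1
  5: ids {4, 6} → COUNT(b.id)=2

Canada | 2 ; Chile | 1 ; Kenya | 3 ; Canada | 1 ; Mexico | 2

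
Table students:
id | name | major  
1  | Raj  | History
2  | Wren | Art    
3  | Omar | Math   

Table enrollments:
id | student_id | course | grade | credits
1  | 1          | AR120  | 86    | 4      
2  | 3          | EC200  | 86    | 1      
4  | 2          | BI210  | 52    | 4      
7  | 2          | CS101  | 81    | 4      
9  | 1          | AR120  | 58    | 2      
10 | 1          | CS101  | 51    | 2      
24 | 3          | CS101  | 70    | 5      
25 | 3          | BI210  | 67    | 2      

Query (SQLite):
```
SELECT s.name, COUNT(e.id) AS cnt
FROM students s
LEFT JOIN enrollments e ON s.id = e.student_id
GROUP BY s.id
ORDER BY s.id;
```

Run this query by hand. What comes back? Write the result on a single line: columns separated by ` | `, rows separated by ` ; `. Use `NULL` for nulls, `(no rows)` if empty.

LEFT JOIN keeps every students row; unmatched ones get NULL for enrollments columns.
Group by students.id and compute COUNT(e.id). COUNT(col) of an all-NULL group is 0.
  1: ids {1, 9, 10} → COUNT(e.id)=3
  2: ids {4, 7} → COUNT(e.id)=2
  3: ids {2, 24, 25} → COUNT(e.id)=3

Raj | 3 ; Wren | 2 ; Omar | 3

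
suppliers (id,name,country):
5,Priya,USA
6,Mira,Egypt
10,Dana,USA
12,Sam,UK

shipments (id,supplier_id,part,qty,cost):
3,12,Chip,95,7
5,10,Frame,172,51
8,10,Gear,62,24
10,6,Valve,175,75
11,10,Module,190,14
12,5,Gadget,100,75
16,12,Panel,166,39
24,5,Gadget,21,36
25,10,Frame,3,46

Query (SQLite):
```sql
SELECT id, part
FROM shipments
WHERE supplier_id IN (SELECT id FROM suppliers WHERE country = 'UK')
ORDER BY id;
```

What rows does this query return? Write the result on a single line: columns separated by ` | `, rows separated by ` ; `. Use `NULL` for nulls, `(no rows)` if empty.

3 | Chip ; 16 | Panel

Inner query: suppliers.id where country = 'UK'.
Outer: keep shipments rows whose supplier_id is in that set.
Inner query → {12}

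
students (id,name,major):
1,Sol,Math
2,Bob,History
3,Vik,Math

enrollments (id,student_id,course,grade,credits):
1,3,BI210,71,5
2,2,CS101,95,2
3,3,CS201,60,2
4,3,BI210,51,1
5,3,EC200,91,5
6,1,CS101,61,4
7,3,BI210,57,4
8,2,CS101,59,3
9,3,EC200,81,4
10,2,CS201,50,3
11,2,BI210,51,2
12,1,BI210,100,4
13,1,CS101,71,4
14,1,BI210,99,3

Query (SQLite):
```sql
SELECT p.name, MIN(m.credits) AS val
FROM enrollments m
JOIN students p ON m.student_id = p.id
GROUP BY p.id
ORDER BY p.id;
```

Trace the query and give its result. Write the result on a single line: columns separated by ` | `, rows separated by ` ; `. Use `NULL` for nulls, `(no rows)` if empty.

Sol | 3 ; Bob | 2 ; Vik | 1

Join each enrollments row to its students via student_id.
Group joined rows by students.id; compute MIN(m.credits) per group.
  1: ids {6, 12, 13, 14} → MIN(m.credits)=3
  2: ids {2, 8, 10, 11} → MIN(m.credits)=2
  3: ids {1, 3, 4, 5, 7, 9} → MIN(m.credits)=1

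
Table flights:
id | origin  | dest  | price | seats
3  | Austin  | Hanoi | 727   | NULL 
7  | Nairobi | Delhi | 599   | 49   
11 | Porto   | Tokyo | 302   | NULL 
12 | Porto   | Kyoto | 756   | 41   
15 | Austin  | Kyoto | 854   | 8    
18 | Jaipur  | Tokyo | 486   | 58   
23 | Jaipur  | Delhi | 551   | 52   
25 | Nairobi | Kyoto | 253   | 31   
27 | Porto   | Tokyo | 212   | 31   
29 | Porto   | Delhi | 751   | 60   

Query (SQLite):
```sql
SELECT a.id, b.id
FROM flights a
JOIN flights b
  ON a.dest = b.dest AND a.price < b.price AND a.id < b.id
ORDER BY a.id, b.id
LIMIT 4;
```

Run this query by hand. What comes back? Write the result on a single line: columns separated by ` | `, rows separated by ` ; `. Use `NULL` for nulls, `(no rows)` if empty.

Pairs (a,b) with same dest, a.price < b.price, a.id < b.id.
dest groups: Delhi:{7,23,29} Hanoi:{3} Kyoto:{12,15,25} Tokyo:{11,18,27}
Ordered by (a.id, b.id); first 4.

7 | 29 ; 11 | 18 ; 12 | 15 ; 23 | 29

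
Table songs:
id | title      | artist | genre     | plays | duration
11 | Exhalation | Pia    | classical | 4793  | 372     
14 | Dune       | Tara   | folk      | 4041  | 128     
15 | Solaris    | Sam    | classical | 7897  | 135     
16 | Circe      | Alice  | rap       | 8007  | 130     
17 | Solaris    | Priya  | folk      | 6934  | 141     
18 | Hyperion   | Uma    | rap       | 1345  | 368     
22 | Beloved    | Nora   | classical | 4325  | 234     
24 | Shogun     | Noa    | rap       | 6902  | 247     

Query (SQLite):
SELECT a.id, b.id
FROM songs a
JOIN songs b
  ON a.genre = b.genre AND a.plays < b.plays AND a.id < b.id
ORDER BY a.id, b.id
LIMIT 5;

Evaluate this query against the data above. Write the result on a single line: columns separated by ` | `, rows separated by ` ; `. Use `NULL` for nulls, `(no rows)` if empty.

Pairs (a,b) with same genre, a.plays < b.plays, a.id < b.id.
genre groups: classical:{11,15,22} folk:{14,17} rap:{16,18,24}
Ordered by (a.id, b.id); first 5.

11 | 15 ; 14 | 17 ; 18 | 24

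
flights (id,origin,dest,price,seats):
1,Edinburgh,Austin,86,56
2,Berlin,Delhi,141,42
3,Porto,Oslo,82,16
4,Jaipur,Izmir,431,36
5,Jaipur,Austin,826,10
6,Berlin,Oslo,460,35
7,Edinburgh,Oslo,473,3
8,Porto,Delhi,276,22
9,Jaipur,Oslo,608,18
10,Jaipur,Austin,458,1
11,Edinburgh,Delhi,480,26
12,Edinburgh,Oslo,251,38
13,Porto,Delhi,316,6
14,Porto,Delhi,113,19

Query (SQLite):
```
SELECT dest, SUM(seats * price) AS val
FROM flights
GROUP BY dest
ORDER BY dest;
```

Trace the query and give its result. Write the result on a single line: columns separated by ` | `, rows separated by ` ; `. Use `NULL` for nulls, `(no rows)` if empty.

For each row compute seats * price.
Group by dest; take SUM of the expression per group.
  Austin: ids {1, 5, 10} → SUM(seats * price)=13534
  Delhi: ids {2, 8, 11, 13, 14} → SUM(seats * price)=28517
  Izmir: ids {4} → SUM(seats * price)=15516
  Oslo: ids {3, 6, 7, 9, 12} → SUM(seats * price)=39313

Austin | 13534 ; Delhi | 28517 ; Izmir | 15516 ; Oslo | 39313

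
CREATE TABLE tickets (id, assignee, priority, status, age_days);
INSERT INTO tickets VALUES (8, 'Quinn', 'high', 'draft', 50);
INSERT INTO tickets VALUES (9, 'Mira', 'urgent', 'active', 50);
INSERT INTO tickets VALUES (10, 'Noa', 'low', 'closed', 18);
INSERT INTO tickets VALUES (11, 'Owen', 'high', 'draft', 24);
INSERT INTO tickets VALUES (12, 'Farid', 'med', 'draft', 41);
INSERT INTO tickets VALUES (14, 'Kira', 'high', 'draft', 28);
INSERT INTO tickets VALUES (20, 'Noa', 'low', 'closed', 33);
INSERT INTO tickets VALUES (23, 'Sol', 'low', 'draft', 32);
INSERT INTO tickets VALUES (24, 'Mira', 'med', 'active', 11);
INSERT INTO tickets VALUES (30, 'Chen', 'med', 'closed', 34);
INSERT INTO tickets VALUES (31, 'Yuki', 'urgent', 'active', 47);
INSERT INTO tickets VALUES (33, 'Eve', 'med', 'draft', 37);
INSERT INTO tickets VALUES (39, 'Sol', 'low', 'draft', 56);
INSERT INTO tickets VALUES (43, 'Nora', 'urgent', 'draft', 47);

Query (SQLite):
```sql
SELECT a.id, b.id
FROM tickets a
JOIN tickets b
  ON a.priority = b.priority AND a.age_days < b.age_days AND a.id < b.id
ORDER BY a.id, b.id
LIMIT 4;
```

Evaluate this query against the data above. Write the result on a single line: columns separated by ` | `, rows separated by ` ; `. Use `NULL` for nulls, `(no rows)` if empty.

Pairs (a,b) with same priority, a.age_days < b.age_days, a.id < b.id.
priority groups: high:{8,11,14} low:{10,20,23,39} med:{12,24,30,33} urgent:{9,31,43}
Ordered by (a.id, b.id); first 4.

10 | 20 ; 10 | 23 ; 10 | 39 ; 11 | 14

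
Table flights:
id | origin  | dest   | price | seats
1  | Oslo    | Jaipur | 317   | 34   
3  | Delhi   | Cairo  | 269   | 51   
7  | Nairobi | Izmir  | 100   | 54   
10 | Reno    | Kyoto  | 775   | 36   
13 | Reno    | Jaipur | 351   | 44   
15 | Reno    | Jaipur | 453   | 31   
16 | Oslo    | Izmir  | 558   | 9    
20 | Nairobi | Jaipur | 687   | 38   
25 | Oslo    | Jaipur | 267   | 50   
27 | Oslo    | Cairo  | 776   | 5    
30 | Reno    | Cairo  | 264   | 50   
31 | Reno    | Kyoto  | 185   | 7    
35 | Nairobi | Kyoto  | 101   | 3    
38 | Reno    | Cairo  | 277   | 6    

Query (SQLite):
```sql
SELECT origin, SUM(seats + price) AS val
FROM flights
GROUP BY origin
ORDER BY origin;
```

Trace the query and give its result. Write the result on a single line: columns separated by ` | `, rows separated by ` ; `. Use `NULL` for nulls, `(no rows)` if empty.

For each row compute seats + price.
Group by origin; take SUM of the expression per group.
  Delhi: ids {3} → SUM(seats + price)=320
  Nairobi: ids {7, 20, 35} → SUM(seats + price)=983
  Oslo: ids {1, 16, 25, 27} → SUM(seats + price)=2016
  Reno: ids {10, 13, 15, 30, 31, 38} → SUM(seats + price)=2479

Delhi | 320 ; Nairobi | 983 ; Oslo | 2016 ; Reno | 2479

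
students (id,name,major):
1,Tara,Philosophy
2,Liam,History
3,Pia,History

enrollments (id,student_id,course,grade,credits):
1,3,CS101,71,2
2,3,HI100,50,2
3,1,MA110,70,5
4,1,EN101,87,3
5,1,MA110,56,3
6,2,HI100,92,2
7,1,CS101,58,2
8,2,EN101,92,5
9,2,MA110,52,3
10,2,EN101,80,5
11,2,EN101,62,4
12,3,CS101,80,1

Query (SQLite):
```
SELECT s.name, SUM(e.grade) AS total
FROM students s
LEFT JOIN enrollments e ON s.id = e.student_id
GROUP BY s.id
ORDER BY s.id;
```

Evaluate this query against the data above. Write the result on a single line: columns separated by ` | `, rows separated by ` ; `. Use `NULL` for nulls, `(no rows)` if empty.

LEFT JOIN keeps every students row; unmatched ones get NULL for enrollments columns.
Group by students.id and compute SUM(e.grade). SUM over an all-NULL group is NULL.
  1: ids {3, 4, 5, 7} → SUM(e.grade)=271
  2: ids {6, 8, 9, 10, 11} → SUM(e.grade)=378
  3: ids {1, 2, 12} → SUM(e.grade)=201

Tara | 271 ; Liam | 378 ; Pia | 201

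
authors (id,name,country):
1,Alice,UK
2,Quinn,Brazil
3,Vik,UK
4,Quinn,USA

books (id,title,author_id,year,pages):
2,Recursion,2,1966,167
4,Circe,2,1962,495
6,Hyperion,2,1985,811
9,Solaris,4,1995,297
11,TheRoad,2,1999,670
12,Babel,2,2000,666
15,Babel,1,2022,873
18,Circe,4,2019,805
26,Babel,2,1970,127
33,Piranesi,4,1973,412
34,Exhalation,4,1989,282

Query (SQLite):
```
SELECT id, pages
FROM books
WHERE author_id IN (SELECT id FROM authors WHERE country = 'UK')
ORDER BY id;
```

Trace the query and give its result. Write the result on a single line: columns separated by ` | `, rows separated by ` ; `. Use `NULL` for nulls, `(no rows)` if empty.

15 | 873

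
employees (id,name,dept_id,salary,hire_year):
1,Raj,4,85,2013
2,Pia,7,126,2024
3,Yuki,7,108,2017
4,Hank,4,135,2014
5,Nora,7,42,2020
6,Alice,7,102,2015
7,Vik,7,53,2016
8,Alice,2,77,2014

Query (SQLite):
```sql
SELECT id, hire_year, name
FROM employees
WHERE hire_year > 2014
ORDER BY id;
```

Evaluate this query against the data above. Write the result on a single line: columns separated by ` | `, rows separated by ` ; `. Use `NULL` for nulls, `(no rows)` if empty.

2 | 2024 | Pia ; 3 | 2017 | Yuki ; 5 | 2020 | Nora ; 6 | 2015 | Alice ; 7 | 2016 | Vik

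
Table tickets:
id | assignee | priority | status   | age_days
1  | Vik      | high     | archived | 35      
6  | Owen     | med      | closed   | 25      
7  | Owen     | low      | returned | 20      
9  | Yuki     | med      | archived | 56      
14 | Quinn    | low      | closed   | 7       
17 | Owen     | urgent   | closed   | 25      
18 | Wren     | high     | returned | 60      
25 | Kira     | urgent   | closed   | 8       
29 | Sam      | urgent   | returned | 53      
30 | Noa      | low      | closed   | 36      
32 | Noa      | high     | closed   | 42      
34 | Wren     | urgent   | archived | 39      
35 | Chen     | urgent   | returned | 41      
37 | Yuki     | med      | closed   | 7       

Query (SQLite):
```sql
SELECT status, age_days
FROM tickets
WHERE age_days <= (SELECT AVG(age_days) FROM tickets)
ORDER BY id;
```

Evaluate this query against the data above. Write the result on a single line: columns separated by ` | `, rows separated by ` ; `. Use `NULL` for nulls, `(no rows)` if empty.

closed | 25 ; returned | 20 ; closed | 7 ; closed | 25 ; closed | 8 ; closed | 7

Scalar subquery: AVG(age_days) over all tickets rows = 32.428571 (≈; comparison uses full precision).
Keep rows where age_days <= that value.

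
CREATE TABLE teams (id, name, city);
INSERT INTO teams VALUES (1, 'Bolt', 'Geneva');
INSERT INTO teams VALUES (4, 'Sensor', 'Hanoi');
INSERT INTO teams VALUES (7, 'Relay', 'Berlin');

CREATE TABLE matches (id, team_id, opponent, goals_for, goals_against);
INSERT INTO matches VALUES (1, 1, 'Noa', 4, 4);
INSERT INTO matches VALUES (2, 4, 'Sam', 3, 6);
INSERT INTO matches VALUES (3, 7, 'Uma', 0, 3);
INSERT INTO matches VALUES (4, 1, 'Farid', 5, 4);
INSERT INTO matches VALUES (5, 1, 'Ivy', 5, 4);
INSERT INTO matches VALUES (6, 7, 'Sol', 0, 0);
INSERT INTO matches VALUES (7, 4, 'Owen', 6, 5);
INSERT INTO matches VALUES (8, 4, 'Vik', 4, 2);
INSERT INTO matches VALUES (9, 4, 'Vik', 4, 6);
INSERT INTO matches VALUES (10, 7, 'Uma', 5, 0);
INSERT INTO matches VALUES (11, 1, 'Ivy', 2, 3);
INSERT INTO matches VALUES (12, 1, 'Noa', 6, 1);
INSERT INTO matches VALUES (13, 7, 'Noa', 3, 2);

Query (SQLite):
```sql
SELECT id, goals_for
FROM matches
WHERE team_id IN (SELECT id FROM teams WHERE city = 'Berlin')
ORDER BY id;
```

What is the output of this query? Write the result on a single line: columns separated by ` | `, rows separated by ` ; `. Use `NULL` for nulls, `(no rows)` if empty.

Inner query: teams.id where city = 'Berlin'.
Outer: keep matches rows whose team_id is in that set.
Inner query → {7}

3 | 0 ; 6 | 0 ; 10 | 5 ; 13 | 3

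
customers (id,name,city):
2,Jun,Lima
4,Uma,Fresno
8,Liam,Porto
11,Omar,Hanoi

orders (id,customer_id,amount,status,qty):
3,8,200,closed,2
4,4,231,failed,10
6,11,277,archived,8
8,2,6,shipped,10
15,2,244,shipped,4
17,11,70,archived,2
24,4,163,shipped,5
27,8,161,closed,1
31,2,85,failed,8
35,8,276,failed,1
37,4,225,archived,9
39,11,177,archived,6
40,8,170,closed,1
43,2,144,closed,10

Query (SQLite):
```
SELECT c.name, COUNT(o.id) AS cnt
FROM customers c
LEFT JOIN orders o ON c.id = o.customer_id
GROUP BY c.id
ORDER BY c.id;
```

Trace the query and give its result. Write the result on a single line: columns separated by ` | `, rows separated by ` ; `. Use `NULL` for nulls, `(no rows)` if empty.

LEFT JOIN keeps every customers row; unmatched ones get NULL for orders columns.
Group by customers.id and compute COUNT(o.id). COUNT(col) of an all-NULL group is 0.
  2: ids {8, 15, 31, 43} → COUNT(o.id)=4
  4: ids {4, 24, 37} → COUNT(o.id)=3
  8: ids {3, 27, 35, 40} → COUNT(o.id)=4
  11: ids {6, 17, 39} → COUNT(o.id)=3

Jun | 4 ; Uma | 3 ; Liam | 4 ; Omar | 3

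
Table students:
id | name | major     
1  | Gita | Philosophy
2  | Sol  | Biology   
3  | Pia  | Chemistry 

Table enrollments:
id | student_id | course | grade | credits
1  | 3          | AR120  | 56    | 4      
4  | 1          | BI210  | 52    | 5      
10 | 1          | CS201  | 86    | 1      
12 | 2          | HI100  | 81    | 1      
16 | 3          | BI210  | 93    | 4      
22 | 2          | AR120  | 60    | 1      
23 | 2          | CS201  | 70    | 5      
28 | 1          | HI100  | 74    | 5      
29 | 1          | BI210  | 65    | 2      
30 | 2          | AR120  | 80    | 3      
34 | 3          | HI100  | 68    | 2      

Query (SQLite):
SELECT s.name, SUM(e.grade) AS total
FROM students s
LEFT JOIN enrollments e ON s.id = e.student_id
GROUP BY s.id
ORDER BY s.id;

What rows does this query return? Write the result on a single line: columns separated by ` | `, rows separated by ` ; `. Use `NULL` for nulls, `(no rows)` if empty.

LEFT JOIN keeps every students row; unmatched ones get NULL for enrollments columns.
Group by students.id and compute SUM(e.grade). SUM over an all-NULL group is NULL.
  1: ids {4, 10, 28, 29} → SUM(e.grade)=277
  2: ids {12, 22, 23, 30} → SUM(e.grade)=291
  3: ids {1, 16, 34} → SUM(e.grade)=217

Gita | 277 ; Sol | 291 ; Pia | 217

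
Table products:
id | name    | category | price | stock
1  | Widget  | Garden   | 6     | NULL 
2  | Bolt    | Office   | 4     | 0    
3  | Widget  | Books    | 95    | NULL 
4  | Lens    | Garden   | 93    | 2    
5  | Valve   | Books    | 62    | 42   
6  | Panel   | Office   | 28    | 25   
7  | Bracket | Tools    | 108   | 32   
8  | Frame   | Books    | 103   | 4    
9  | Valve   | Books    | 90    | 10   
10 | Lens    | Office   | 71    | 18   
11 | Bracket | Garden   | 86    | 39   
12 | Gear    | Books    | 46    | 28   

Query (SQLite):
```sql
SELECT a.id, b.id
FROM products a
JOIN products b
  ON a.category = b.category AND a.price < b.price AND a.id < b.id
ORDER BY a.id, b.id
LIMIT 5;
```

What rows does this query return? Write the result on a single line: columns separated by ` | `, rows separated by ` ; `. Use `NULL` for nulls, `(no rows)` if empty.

Pairs (a,b) with same category, a.price < b.price, a.id < b.id.
category groups: Books:{3,5,8,9,12} Garden:{1,4,11} Office:{2,6,10} Tools:{7}
Ordered by (a.id, b.id); first 5.

1 | 4 ; 1 | 11 ; 2 | 6 ; 2 | 10 ; 3 | 8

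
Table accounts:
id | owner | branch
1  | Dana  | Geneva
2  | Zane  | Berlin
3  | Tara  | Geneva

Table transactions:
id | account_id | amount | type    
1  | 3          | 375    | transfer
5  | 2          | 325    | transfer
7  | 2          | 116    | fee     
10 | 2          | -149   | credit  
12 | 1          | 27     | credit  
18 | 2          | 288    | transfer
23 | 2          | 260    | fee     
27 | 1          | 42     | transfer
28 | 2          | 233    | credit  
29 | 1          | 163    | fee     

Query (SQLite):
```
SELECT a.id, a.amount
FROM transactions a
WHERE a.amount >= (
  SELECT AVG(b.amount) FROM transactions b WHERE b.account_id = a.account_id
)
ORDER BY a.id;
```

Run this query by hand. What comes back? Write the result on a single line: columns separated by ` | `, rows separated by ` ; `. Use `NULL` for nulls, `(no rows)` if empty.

For each transactions row a, compute AVG(amount) over rows sharing a.account_id.
Keep row a if a.amount >= that per-group AVG.
  account_id=1: AVG(amount) = 77.333333
  account_id=2: AVG(amount) = 178.833333
  account_id=3: AVG(amount) = 375.0

1 | 375 ; 5 | 325 ; 18 | 288 ; 23 | 260 ; 28 | 233 ; 29 | 163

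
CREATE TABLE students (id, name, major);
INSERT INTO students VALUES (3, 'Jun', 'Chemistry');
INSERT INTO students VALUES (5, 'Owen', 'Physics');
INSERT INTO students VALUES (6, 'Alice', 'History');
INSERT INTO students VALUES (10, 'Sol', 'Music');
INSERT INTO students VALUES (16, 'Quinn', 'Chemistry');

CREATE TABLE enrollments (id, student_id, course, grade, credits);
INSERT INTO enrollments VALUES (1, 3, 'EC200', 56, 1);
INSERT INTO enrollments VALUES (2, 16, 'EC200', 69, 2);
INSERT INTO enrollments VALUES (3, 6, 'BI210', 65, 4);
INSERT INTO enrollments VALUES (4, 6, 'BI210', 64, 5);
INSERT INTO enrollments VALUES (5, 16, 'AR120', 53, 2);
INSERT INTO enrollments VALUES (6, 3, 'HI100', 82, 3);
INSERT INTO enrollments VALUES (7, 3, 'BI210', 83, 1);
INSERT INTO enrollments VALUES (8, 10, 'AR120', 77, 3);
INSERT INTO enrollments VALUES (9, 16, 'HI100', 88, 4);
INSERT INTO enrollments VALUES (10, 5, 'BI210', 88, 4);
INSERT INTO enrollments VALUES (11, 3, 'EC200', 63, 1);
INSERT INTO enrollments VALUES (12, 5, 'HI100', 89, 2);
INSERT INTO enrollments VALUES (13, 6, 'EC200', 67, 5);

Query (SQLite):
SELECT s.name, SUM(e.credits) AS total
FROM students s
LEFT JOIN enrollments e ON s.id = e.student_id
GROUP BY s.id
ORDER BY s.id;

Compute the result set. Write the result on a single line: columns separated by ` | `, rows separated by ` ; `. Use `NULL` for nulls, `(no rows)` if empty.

Jun | 6 ; Owen | 6 ; Alice | 14 ; Sol | 3 ; Quinn | 8

LEFT JOIN keeps every students row; unmatched ones get NULL for enrollments columns.
Group by students.id and compute SUM(e.credits). SUM over an all-NULL group is NULL.
  3: ids {1, 6, 7, 11} → SUM(e.credits)=6
  5: ids {10, 12} → SUM(e.credits)=6
  6: ids {3, 4, 13} → SUM(e.credits)=14
  10: ids {8} → SUM(e.credits)=3
  16: ids {2, 5, 9} → SUM(e.credits)=8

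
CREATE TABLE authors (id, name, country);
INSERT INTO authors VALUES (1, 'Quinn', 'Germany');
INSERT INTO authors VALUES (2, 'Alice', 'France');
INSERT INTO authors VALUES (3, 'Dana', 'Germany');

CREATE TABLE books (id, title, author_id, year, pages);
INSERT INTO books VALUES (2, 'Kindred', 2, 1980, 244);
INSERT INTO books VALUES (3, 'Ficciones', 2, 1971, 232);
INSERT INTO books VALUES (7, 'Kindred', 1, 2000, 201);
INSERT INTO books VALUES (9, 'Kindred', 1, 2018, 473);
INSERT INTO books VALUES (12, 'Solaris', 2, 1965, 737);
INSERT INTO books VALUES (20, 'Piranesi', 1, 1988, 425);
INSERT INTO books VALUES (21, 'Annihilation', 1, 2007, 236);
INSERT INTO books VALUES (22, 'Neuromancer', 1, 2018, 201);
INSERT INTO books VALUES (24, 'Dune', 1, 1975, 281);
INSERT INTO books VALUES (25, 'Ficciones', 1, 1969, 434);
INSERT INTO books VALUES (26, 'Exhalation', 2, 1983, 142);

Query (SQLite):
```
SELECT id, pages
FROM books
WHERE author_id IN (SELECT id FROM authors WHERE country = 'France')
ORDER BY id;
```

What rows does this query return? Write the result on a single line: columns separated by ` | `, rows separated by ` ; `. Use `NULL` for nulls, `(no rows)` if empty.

Inner query: authors.id where country = 'France'.
Outer: keep books rows whose author_id is in that set.
Inner query → {2}

2 | 244 ; 3 | 232 ; 12 | 737 ; 26 | 142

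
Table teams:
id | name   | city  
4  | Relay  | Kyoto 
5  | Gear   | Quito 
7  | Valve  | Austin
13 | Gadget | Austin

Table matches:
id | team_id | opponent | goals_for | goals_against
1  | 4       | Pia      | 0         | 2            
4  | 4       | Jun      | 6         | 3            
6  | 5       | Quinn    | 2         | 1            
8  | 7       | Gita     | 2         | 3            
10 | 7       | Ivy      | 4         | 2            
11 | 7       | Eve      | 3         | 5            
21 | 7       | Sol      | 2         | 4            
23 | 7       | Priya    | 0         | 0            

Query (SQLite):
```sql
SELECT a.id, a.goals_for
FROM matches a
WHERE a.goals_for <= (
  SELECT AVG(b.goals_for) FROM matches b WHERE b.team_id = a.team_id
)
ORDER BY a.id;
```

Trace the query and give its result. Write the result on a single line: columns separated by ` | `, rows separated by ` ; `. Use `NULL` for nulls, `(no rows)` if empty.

1 | 0 ; 6 | 2 ; 8 | 2 ; 21 | 2 ; 23 | 0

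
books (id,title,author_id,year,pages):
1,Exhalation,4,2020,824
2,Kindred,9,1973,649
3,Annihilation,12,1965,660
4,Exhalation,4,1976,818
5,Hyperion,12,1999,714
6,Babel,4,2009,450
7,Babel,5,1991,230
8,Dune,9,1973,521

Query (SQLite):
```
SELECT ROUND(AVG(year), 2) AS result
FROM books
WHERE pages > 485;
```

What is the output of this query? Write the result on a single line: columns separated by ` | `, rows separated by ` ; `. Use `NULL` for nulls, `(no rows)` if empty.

1984.33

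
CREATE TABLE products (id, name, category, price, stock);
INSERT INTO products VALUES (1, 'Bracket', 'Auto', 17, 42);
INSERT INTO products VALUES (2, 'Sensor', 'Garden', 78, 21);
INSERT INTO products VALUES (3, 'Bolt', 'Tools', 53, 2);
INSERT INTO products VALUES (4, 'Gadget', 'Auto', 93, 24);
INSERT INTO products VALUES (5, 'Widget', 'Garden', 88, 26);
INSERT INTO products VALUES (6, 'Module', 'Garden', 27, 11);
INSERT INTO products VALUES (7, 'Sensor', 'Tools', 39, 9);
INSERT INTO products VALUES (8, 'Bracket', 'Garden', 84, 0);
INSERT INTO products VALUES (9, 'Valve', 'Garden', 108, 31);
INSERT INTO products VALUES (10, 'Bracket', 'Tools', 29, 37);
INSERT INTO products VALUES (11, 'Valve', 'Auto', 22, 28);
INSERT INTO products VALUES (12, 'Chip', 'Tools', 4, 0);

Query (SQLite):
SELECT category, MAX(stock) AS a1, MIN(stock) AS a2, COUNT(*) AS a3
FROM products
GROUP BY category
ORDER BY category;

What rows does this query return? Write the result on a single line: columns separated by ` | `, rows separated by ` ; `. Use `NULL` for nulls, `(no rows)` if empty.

Auto | 42 | 24 | 3 ; Garden | 31 | 0 | 5 ; Tools | 37 | 0 | 4

Group products by category.
Per group compute: MAX(stock), MIN(stock), COUNT(*).
  Auto: ids {1, 4, 11} → MAX(stock)=42, MIN(stock)=24, COUNT(*)=3
  Garden: ids {2, 5, 6, 8, 9} → MAX(stock)=31, MIN(stock)=0, COUNT(*)=5
  Tools: ids {3, 7, 10, 12} → MAX(stock)=37, MIN(stock)=0, COUNT(*)=4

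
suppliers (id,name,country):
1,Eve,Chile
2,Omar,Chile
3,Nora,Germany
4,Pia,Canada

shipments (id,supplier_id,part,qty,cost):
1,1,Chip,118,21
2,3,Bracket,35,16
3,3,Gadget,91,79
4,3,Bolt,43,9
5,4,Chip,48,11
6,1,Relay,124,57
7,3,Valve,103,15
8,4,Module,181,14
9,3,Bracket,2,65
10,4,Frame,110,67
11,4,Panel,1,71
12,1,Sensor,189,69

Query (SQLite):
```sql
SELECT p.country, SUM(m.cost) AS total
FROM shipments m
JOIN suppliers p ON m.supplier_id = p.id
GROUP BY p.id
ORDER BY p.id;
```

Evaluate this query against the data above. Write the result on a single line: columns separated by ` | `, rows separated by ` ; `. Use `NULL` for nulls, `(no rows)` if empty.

Chile | 147 ; Germany | 184 ; Canada | 163

Join each shipments row to its suppliers via supplier_id.
Group joined rows by suppliers.id; compute SUM(m.cost) per group.
  1: ids {1, 6, 12} → SUM(m.cost)=147
  3: ids {2, 3, 4, 7, 9} → SUM(m.cost)=184
  4: ids {5, 8, 10, 11} → SUM(m.cost)=163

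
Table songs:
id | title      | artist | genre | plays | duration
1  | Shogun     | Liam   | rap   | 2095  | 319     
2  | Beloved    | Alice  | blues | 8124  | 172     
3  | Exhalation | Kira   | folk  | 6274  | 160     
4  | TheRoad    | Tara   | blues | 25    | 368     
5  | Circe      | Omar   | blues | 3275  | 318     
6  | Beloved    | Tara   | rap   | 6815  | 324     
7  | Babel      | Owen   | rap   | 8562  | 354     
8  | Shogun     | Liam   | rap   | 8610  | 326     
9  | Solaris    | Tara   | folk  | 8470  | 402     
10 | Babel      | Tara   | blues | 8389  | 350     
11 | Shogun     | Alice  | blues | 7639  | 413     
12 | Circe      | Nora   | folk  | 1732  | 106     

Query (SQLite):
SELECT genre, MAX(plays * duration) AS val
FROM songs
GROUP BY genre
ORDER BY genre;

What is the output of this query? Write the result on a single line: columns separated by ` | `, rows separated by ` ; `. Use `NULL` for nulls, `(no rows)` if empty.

For each row compute plays * duration.
Group by genre; take MAX of the expression per group.
  blues: ids {2, 4, 5, 10, 11} → MAX(plays * duration)=3154907
  folk: ids {3, 9, 12} → MAX(plays * duration)=3404940
  rap: ids {1, 6, 7, 8} → MAX(plays * duration)=3030948

blues | 3154907 ; folk | 3404940 ; rap | 3030948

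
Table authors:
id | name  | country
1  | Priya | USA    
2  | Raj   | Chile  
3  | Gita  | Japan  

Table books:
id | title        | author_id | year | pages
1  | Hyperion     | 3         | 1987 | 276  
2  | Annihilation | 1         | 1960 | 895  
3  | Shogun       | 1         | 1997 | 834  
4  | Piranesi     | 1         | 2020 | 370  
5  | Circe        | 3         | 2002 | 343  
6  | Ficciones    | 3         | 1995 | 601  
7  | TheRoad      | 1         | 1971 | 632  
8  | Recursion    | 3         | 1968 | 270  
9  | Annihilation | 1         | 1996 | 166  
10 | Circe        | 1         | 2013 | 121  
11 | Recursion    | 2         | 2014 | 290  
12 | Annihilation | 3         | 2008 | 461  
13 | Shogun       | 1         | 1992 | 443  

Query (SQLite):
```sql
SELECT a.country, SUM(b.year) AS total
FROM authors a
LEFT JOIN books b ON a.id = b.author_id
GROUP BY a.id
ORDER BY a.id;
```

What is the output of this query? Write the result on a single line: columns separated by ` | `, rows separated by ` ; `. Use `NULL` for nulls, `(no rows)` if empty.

USA | 13949 ; Chile | 2014 ; Japan | 9960

LEFT JOIN keeps every authors row; unmatched ones get NULL for books columns.
Group by authors.id and compute SUM(b.year). SUM over an all-NULL group is NULL.
  1: ids {2, 3, 4, 7, 9, 10, 13} → SUM(b.year)=13949
  2: ids {11} → SUM(b.year)=2014
  3: ids {1, 5, 6, 8, 12} → SUM(b.year)=9960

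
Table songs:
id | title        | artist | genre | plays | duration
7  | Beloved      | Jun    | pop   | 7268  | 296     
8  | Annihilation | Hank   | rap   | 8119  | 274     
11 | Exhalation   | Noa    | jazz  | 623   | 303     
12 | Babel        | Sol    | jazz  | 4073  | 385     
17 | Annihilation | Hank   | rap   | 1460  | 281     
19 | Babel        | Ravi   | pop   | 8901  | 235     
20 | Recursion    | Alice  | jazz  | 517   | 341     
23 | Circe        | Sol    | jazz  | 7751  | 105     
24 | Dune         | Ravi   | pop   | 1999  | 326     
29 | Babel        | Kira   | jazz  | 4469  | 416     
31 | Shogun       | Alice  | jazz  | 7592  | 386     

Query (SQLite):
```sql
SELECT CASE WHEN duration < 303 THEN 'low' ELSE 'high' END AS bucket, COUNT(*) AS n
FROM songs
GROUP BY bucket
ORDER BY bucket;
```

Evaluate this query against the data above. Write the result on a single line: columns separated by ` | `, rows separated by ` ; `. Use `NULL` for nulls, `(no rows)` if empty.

high | 6 ; low | 5

Bucket rows by duration < 303 → 'low' else 'high'; count each bucket.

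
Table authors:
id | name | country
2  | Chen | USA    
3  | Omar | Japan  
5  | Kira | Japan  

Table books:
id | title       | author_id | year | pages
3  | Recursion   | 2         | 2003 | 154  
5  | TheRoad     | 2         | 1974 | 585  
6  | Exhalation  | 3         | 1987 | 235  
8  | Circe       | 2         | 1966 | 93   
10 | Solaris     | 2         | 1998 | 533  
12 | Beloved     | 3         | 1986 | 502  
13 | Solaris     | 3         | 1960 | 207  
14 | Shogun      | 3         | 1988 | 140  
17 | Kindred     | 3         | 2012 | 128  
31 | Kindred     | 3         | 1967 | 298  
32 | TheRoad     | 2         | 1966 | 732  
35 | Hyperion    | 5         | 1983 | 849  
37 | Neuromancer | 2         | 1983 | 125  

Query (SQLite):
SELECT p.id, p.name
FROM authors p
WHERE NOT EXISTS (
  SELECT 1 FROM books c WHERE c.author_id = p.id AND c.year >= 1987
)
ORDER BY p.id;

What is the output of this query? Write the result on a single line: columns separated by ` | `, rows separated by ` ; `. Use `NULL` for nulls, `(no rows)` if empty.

5 | Kira

For each authors row, check whether any books with matching author_id has year >= 1987.
Keep rows where that is false.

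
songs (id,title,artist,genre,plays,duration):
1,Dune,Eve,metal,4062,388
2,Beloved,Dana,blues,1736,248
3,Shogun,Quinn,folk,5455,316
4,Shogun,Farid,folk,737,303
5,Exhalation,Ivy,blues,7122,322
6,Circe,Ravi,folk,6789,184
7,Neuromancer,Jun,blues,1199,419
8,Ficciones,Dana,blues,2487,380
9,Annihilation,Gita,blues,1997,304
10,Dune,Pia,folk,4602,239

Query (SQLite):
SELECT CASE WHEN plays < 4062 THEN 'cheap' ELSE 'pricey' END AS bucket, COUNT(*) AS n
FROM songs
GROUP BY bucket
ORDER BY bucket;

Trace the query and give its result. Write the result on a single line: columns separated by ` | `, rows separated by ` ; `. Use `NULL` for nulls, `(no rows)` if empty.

cheap | 5 ; pricey | 5

Bucket rows by plays < 4062 → 'cheap' else 'pricey'; count each bucket.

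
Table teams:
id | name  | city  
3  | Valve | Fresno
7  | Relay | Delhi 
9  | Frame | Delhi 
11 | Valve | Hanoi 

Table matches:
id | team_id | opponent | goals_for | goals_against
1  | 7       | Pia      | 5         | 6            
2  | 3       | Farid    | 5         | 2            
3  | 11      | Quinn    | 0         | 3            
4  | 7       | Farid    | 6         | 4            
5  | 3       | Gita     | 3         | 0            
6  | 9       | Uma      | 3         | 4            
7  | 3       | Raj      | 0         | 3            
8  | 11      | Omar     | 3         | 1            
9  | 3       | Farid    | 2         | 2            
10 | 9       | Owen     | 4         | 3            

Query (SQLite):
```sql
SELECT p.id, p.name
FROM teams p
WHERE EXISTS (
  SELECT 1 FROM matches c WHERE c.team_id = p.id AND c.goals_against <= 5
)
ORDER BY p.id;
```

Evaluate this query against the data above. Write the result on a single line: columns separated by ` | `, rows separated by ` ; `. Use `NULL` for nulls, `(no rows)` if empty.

For each teams row, check whether any matches with matching team_id has goals_against <= 5.
Keep rows where that is true.

3 | Valve ; 7 | Relay ; 9 | Frame ; 11 | Valve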